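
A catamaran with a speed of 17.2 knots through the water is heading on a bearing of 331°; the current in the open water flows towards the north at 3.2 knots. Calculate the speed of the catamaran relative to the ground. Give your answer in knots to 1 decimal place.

Taking east as x and north as y: velocity relative to the water = (-8.339, 15.043) knots; the water relative to ground = (0.000, 3.200) knots.
Velocity relative to ground = (-8.339, 15.043) + (0.000, 3.200) = (-8.339, 18.243) knots.
Speed = |(-8.339, 18.243)| = 20.059 knots.

20.1 knots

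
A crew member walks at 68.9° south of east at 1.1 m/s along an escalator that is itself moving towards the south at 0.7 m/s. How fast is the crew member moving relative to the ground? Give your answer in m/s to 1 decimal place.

Taking east as x and north as y: escalator velocity = (0.000, -0.700) m/s; crew member velocity relative to escalator = (0.396, -1.026) m/s.
Velocity relative to ground = (0.000, -0.700) + (0.396, -1.026) = (0.396, -1.726) m/s.
Speed = |(0.396, -1.726)| = 1.771 m/s.

1.8 m/s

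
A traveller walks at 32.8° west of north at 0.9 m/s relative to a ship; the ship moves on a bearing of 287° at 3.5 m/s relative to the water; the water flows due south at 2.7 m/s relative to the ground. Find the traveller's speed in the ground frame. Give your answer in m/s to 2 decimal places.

3.94 m/s

In east/north components (m/s): traveller relative to ship = (-0.488, 0.757); ship relative to water = (-3.347, 1.023); water relative to ground = (0.000, -2.700).
Sum = (-3.835, -0.920) m/s.
Speed = |(-3.835, -0.920)| = 3.943 m/s.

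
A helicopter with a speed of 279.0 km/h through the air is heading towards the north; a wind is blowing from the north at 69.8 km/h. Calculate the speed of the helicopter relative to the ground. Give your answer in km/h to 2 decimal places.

209.20 km/h

Taking east as x and north as y: velocity relative to the air = (0.000, 279.000) km/h; the air relative to ground = (0.000, -69.800) km/h.
Velocity relative to ground = (0.000, 279.000) + (0.000, -69.800) = (0.000, 209.200) km/h.
Speed = |(0.000, 209.200)| = 209.200 km/h.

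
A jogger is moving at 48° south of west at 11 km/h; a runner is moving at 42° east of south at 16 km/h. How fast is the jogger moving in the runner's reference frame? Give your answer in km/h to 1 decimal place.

18.4 km/h

Taking east as x and north as y: jogger velocity = (-7.360, -8.175) km/h; runner velocity = (10.706, -11.890) km/h.
Velocity of jogger relative to runner = (-7.360, -8.175) − (10.706, -11.890) = (-18.067, 3.716) km/h.
Magnitude = |(-18.067, 3.716)| = 18.445 km/h.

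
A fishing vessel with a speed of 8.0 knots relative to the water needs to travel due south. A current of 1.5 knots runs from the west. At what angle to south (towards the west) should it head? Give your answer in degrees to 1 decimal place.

10.8°

The current pushes perpendicular to the desired track; the heading must have a component into the current equal to 1.5 knots: 8.0 sin θ = 1.5.
sin θ = 0.1875, so θ = 10.807°.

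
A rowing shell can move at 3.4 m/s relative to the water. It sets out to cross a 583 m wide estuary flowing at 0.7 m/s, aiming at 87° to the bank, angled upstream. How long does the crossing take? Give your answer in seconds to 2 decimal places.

The component of the rowing shell's velocity perpendicular to the bank is 3.4 × sin 87° = 3.395 m/s.
The current is parallel to the bank, so it does not affect the crossing time.
Time = 583 / 3.395 = 171.706 s.

171.71 s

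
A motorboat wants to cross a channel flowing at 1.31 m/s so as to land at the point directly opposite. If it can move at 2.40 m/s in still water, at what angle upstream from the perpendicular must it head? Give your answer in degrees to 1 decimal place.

33.1°

To cancel the current, the upstream component of the motorboat's velocity must equal the flow: 2.40 sin θ = 1.31.
sin θ = 1.31 / 2.40 = 0.5458.
θ = arcsin(0.5458) = 33.082°.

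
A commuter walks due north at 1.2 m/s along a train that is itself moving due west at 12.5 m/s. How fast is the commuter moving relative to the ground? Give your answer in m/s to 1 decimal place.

12.6 m/s

Taking east as x and north as y: train velocity = (-12.500, 0.000) m/s; commuter velocity relative to train = (0.000, 1.200) m/s.
Velocity relative to ground = (-12.500, 0.000) + (0.000, 1.200) = (-12.500, 1.200) m/s.
Speed = |(-12.500, 1.200)| = 12.557 m/s.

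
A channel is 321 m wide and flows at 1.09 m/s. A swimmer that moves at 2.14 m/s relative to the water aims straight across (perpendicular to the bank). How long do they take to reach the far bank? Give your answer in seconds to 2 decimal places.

150.00 s

The component of the swimmer's velocity perpendicular to the bank is 2.14 m/s.
The flow acts along the bank and has no component across it.
Time = 321 / 2.140 = 150.000 s.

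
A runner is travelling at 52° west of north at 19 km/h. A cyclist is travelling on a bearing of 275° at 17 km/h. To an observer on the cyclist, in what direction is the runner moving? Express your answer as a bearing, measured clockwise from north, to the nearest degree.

011°

Taking east as x and north as y: runner velocity = (-14.972, 11.698) km/h; cyclist velocity = (-16.935, 1.482) km/h.
Velocity of runner relative to cyclist = (-14.972, 11.698) − (-16.935, 1.482) = (1.963, 10.216) km/h.
Bearing = atan2(1.96, 10.22) = 10.88° clockwise from north.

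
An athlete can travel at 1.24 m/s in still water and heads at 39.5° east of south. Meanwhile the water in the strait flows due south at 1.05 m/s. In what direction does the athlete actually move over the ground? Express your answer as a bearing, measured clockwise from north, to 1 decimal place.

158.5°

Taking east as x and north as y: velocity relative to the water = (0.789, -0.957) m/s; the water relative to ground = (0.000, -1.050) m/s.
Velocity relative to ground = (0.789, -0.957) + (0.000, -1.050) = (0.789, -2.007) m/s.
Bearing = atan2(0.79, -2.01) = 158.54° clockwise from north.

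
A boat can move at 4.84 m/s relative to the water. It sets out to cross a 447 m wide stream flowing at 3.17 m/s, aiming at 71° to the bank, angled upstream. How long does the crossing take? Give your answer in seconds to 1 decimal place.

97.7 s

The component of the boat's velocity perpendicular to the bank is 4.84 × sin 71° = 4.576 m/s.
Only the cross-stream component determines the crossing time; the current contributes nothing perpendicular to the bank.
Time = 447 / 4.576 = 97.677 s.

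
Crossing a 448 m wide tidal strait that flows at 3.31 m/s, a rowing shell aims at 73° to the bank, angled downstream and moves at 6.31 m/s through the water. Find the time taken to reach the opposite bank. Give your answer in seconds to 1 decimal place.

74.2 s

The component of the rowing shell's velocity perpendicular to the bank is 6.31 × sin 73° = 6.034 m/s.
Only the cross-stream component determines the crossing time; the current contributes nothing perpendicular to the bank.
Time = 448 / 6.034 = 74.242 s.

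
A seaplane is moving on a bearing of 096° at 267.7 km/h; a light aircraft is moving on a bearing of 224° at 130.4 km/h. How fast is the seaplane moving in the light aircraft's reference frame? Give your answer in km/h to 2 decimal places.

Taking east as x and north as y: seaplane velocity = (266.234, -27.982) km/h; light aircraft velocity = (-90.583, -93.802) km/h.
Velocity of seaplane relative to light aircraft = (266.234, -27.982) − (-90.583, -93.802) = (356.817, 65.820) km/h.
Magnitude = |(356.817, 65.820)| = 362.837 km/h.

362.84 km/h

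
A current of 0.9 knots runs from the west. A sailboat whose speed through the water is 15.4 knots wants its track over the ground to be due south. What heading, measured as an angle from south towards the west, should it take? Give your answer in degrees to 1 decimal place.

The current pushes perpendicular to the desired track; the heading must have a component into the current equal to 0.9 knots: 15.4 sin θ = 0.9.
sin θ = 0.0584, so θ = 3.350°.

3.4°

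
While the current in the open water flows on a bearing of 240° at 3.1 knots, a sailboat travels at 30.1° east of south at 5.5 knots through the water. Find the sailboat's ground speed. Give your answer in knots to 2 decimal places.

6.31 knots

Taking east as x and north as y: velocity relative to the water = (2.758, -4.758) knots; the water relative to ground = (-2.685, -1.550) knots.
Velocity relative to ground = (2.758, -4.758) + (-2.685, -1.550) = (0.074, -6.308) knots.
Speed = |(0.074, -6.308)| = 6.309 knots.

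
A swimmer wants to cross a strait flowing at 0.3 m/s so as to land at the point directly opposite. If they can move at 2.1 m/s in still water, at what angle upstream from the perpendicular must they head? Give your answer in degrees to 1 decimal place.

8.2°

To cancel the current, the upstream component of the swimmer's velocity must equal the flow: 2.1 sin θ = 0.3.
sin θ = 0.3 / 2.1 = 0.1429.
θ = arcsin(0.1429) = 8.213°.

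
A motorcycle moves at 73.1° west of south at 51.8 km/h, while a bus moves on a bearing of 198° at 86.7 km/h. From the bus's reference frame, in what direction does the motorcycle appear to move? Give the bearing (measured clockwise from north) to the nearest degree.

341°

Taking east as x and north as y: motorcycle velocity = (-49.563, -15.058) km/h; bus velocity = (-26.792, -82.457) km/h.
Velocity of motorcycle relative to bus = (-49.563, -15.058) − (-26.792, -82.457) = (-22.771, 67.398) km/h.
Bearing = atan2(-22.77, 67.40) = 341.33° clockwise from north.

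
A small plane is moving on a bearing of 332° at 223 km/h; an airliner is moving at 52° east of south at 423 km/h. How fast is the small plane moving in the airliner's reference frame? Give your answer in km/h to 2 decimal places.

633.25 km/h

Taking east as x and north as y: small plane velocity = (-104.692, 196.897) km/h; airliner velocity = (333.329, -260.425) km/h.
Velocity of small plane relative to airliner = (-104.692, 196.897) − (333.329, -260.425) = (-438.021, 457.322) km/h.
Magnitude = |(-438.021, 457.322)| = 633.250 km/h.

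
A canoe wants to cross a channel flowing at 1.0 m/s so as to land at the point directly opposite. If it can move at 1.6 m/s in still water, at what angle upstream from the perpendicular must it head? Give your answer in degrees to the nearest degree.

39°

To cancel the current, the upstream component of the canoe's velocity must equal the flow: 1.6 sin θ = 1.0.
sin θ = 1.0 / 1.6 = 0.6250.
θ = arcsin(0.6250) = 38.682°.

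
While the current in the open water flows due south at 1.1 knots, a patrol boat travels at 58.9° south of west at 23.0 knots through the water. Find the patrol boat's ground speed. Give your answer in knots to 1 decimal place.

Taking east as x and north as y: velocity relative to the water = (-11.880, -19.694) knots; the water relative to ground = (0.000, -1.100) knots.
Velocity relative to ground = (-11.880, -19.694) + (0.000, -1.100) = (-11.880, -20.794) knots.
Speed = |(-11.880, -20.794)| = 23.949 knots.

23.9 knots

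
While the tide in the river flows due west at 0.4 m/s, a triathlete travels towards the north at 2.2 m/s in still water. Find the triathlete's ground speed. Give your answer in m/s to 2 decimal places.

2.24 m/s

Taking east as x and north as y: velocity relative to the water = (0.000, 2.200) m/s; the water relative to ground = (-0.400, 0.000) m/s.
Velocity relative to ground = (0.000, 2.200) + (-0.400, 0.000) = (-0.400, 2.200) m/s.
Speed = |(-0.400, 2.200)| = 2.236 m/s.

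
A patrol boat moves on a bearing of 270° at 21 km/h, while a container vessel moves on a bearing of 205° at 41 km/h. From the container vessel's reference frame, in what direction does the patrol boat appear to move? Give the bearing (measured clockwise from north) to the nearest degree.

354°

Taking east as x and north as y: patrol boat velocity = (-21.000, 0.000) km/h; container vessel velocity = (-17.327, -37.159) km/h.
Velocity of patrol boat relative to container vessel = (-21.000, 0.000) − (-17.327, -37.159) = (-3.673, 37.159) km/h.
Bearing = atan2(-3.67, 37.16) = 354.36° clockwise from north.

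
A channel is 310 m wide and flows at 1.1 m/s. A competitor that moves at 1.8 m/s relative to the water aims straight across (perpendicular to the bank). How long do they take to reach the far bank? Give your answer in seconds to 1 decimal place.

The component of the competitor's velocity perpendicular to the bank is 1.8 m/s.
The flow acts along the bank and has no component across it.
Time = 310 / 1.800 = 172.222 s.

172.2 s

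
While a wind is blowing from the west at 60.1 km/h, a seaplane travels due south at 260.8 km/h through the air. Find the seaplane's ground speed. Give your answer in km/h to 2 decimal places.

Taking east as x and north as y: velocity relative to the air = (0.000, -260.800) km/h; the air relative to ground = (60.100, 0.000) km/h.
Velocity relative to ground = (0.000, -260.800) + (60.100, 0.000) = (60.100, -260.800) km/h.
Speed = |(60.100, -260.800)| = 267.635 km/h.

267.64 km/h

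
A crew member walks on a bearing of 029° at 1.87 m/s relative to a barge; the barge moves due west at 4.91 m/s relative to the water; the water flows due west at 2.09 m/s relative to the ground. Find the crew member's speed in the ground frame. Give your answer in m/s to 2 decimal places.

In east/north components (m/s): crew member relative to barge = (0.907, 1.636); barge relative to water = (-4.910, 0.000); water relative to ground = (-2.090, 0.000).
Sum = (-6.093, 1.636) m/s.
Speed = |(-6.093, 1.636)| = 6.309 m/s.

6.31 m/s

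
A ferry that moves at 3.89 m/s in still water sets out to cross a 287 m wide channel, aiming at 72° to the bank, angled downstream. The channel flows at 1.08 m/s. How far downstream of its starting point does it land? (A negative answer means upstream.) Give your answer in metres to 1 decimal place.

177.0 m

Perpendicular speed = 3.700 m/s; crossing time = 287 / 3.700 = 77.576 s.
Net downstream speed = 2.282 m/s.
Drift = 2.282 × 77.576 = 177.034 m (downstream).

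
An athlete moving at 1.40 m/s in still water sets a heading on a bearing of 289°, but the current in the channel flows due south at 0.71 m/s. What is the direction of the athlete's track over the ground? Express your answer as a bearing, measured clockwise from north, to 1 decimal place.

259.1°

Taking east as x and north as y: velocity relative to the water = (-1.324, 0.456) m/s; the water relative to ground = (0.000, -0.710) m/s.
Velocity relative to ground = (-1.324, 0.456) + (0.000, -0.710) = (-1.324, -0.254) m/s.
Bearing = atan2(-1.32, -0.25) = 259.13° clockwise from north.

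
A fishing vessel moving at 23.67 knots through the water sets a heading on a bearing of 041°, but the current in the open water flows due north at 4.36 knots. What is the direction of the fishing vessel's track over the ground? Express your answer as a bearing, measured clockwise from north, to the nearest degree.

Taking east as x and north as y: velocity relative to the water = (15.529, 17.864) knots; the water relative to ground = (0.000, 4.360) knots.
Velocity relative to ground = (15.529, 17.864) + (0.000, 4.360) = (15.529, 22.224) knots.
Bearing = atan2(15.53, 22.22) = 34.94° clockwise from north.

035°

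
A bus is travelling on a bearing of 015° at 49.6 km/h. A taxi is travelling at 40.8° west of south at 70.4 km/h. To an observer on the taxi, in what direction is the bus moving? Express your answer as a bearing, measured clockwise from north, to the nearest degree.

030°

Taking east as x and north as y: bus velocity = (12.837, 47.910) km/h; taxi velocity = (-46.001, -53.292) km/h.
Velocity of bus relative to taxi = (12.837, 47.910) − (-46.001, -53.292) = (58.838, 101.202) km/h.
Bearing = atan2(58.84, 101.20) = 30.17° clockwise from north.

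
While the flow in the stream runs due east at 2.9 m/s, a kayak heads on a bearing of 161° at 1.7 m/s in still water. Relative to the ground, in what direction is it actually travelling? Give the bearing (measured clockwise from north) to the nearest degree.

115°

Taking east as x and north as y: velocity relative to the water = (0.553, -1.607) m/s; the water relative to ground = (2.900, 0.000) m/s.
Velocity relative to ground = (0.553, -1.607) + (2.900, 0.000) = (3.453, -1.607) m/s.
Bearing = atan2(3.45, -1.61) = 114.96° clockwise from north.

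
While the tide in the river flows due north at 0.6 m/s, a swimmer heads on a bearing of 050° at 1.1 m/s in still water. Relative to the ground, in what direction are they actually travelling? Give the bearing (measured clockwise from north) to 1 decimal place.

032.8°

Taking east as x and north as y: velocity relative to the water = (0.843, 0.707) m/s; the water relative to ground = (0.000, 0.600) m/s.
Velocity relative to ground = (0.843, 0.707) + (0.000, 0.600) = (0.843, 1.307) m/s.
Bearing = atan2(0.84, 1.31) = 32.81° clockwise from north.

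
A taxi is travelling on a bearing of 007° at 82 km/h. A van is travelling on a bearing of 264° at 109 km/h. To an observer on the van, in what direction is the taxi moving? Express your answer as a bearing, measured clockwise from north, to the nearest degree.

Taking east as x and north as y: taxi velocity = (9.993, 81.389) km/h; van velocity = (-108.403, -11.394) km/h.
Velocity of taxi relative to van = (9.993, 81.389) − (-108.403, -11.394) = (118.396, 92.782) km/h.
Bearing = atan2(118.40, 92.78) = 51.92° clockwise from north.

052°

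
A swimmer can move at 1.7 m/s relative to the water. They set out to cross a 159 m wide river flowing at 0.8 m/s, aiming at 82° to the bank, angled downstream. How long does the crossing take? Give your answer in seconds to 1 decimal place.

94.4 s

The component of the swimmer's velocity perpendicular to the bank is 1.7 × sin 82° = 1.683 m/s.
Only the cross-stream component determines the crossing time; the current contributes nothing perpendicular to the bank.
Time = 159 / 1.683 = 94.449 s.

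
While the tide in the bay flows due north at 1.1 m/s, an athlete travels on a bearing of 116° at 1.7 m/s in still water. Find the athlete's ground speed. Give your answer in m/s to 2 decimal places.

1.57 m/s

Taking east as x and north as y: velocity relative to the water = (1.528, -0.745) m/s; the water relative to ground = (0.000, 1.100) m/s.
Velocity relative to ground = (1.528, -0.745) + (0.000, 1.100) = (1.528, 0.355) m/s.
Speed = |(1.528, 0.355)| = 1.569 m/s.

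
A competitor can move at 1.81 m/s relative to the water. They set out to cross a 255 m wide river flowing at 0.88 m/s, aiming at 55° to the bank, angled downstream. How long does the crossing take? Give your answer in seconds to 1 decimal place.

The component of the competitor's velocity perpendicular to the bank is 1.81 × sin 55° = 1.483 m/s.
Only the cross-stream component determines the crossing time; the current contributes nothing perpendicular to the bank.
Time = 255 / 1.483 = 171.988 s.

172.0 s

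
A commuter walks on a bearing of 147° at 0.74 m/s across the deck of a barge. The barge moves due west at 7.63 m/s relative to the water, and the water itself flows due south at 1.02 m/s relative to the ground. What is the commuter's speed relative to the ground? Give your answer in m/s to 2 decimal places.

7.41 m/s

In east/north components (m/s): commuter relative to barge = (0.403, -0.621); barge relative to water = (-7.630, 0.000); water relative to ground = (0.000, -1.020).
Sum = (-7.227, -1.641) m/s.
Speed = |(-7.227, -1.641)| = 7.411 m/s.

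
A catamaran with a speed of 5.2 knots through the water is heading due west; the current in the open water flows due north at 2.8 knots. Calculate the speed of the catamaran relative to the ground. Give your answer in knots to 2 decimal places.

5.91 knots

Taking east as x and north as y: velocity relative to the water = (-5.200, 0.000) knots; the water relative to ground = (0.000, 2.800) knots.
Velocity relative to ground = (-5.200, 0.000) + (0.000, 2.800) = (-5.200, 2.800) knots.
Speed = |(-5.200, 2.800)| = 5.906 knots.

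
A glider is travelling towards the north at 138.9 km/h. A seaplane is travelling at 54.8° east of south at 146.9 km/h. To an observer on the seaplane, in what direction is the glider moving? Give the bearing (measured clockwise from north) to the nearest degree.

Taking east as x and north as y: glider velocity = (0.000, 138.900) km/h; seaplane velocity = (120.039, -84.678) km/h.
Velocity of glider relative to seaplane = (0.000, 138.900) − (120.039, -84.678) = (-120.039, 223.578) km/h.
Bearing = atan2(-120.04, 223.58) = 331.77° clockwise from north.

332°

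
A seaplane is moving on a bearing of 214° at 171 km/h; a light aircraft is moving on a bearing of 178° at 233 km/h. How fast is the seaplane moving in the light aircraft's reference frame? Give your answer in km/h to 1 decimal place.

Taking east as x and north as y: seaplane velocity = (-95.622, -141.765) km/h; light aircraft velocity = (8.132, -232.858) km/h.
Velocity of seaplane relative to light aircraft = (-95.622, -141.765) − (8.132, -232.858) = (-103.754, 91.093) km/h.
Magnitude = |(-103.754, 91.093)| = 138.068 km/h.

138.1 km/h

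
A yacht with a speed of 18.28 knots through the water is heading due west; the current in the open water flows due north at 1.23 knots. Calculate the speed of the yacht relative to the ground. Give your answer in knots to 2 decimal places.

18.32 knots

Taking east as x and north as y: velocity relative to the water = (-18.280, 0.000) knots; the water relative to ground = (0.000, 1.230) knots.
Velocity relative to ground = (-18.280, 0.000) + (0.000, 1.230) = (-18.280, 1.230) knots.
Speed = |(-18.280, 1.230)| = 18.321 knots.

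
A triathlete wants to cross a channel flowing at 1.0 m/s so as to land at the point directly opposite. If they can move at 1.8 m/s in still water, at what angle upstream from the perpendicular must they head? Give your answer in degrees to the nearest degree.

34°

To cancel the current, the upstream component of the triathlete's velocity must equal the flow: 1.8 sin θ = 1.0.
sin θ = 1.0 / 1.8 = 0.5556.
θ = arcsin(0.5556) = 33.749°.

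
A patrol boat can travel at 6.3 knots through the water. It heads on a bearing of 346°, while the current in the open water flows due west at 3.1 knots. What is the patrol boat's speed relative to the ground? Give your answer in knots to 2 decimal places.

7.66 knots

Taking east as x and north as y: velocity relative to the water = (-1.524, 6.113) knots; the water relative to ground = (-3.100, 0.000) knots.
Velocity relative to ground = (-1.524, 6.113) + (-3.100, 0.000) = (-4.624, 6.113) knots.
Speed = |(-4.624, 6.113)| = 7.665 knots.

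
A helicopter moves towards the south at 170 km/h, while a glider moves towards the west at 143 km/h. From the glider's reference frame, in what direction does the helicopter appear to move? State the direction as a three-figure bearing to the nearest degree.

Taking east as x and north as y: helicopter velocity = (0.000, -170.000) km/h; glider velocity = (-143.000, 0.000) km/h.
Velocity of helicopter relative to glider = (0.000, -170.000) − (-143.000, 0.000) = (143.000, -170.000) km/h.
Bearing = atan2(143.00, -170.00) = 139.93° clockwise from north.

140°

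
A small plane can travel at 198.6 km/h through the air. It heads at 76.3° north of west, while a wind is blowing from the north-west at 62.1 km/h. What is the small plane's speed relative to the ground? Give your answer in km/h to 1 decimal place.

149.1 km/h

Taking east as x and north as y: velocity relative to the air = (-47.036, 192.950) km/h; the air relative to ground = (43.911, -43.911) km/h.
Velocity relative to ground = (-47.036, 192.950) + (43.911, -43.911) = (-3.125, 149.038) km/h.
Speed = |(-3.125, 149.038)| = 149.071 km/h.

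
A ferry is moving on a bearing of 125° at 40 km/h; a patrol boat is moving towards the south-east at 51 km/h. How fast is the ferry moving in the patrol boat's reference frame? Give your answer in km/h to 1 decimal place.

Taking east as x and north as y: ferry velocity = (32.766, -22.943) km/h; patrol boat velocity = (36.062, -36.062) km/h.
Velocity of ferry relative to patrol boat = (32.766, -22.943) − (36.062, -36.062) = (-3.296, 13.119) km/h.
Magnitude = |(-3.296, 13.119)| = 13.527 km/h.

13.5 km/h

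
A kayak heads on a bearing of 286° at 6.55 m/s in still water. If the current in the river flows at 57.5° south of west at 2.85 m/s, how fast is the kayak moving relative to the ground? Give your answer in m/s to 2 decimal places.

Taking east as x and north as y: velocity relative to the water = (-6.296, 1.805) m/s; the water relative to ground = (-1.531, -2.404) m/s.
Velocity relative to ground = (-6.296, 1.805) + (-1.531, -2.404) = (-7.828, -0.598) m/s.
Speed = |(-7.828, -0.598)| = 7.850 m/s.

7.85 m/s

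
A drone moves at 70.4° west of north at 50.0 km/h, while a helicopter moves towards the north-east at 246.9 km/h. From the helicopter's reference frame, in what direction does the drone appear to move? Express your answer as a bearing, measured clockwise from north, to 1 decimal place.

Taking east as x and north as y: drone velocity = (-47.103, 16.773) km/h; helicopter velocity = (174.585, 174.585) km/h.
Velocity of drone relative to helicopter = (-47.103, 16.773) − (174.585, 174.585) = (-221.688, -157.812) km/h.
Bearing = atan2(-221.69, -157.81) = 234.55° clockwise from north.

234.6°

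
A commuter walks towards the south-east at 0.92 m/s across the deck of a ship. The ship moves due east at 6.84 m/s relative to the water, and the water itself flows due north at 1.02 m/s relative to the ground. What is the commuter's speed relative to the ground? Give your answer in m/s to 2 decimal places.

In east/north components (m/s): commuter relative to ship = (0.651, -0.651); ship relative to water = (6.840, 0.000); water relative to ground = (0.000, 1.020).
Sum = (7.491, 0.369) m/s.
Speed = |(7.491, 0.369)| = 7.500 m/s.

7.50 m/s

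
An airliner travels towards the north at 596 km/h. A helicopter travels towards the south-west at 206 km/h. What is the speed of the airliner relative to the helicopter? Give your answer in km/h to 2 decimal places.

755.83 km/h

Taking east as x and north as y: airliner velocity = (0.000, 596.000) km/h; helicopter velocity = (-145.664, -145.664) km/h.
Velocity of airliner relative to helicopter = (0.000, 596.000) − (-145.664, -145.664) = (145.664, 741.664) km/h.
Magnitude = |(145.664, 741.664)| = 755.833 km/h.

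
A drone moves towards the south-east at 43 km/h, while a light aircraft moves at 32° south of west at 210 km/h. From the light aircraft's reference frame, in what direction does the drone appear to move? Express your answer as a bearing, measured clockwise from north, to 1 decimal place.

Taking east as x and north as y: drone velocity = (30.406, -30.406) km/h; light aircraft velocity = (-178.090, -111.283) km/h.
Velocity of drone relative to light aircraft = (30.406, -30.406) − (-178.090, -111.283) = (208.496, 80.877) km/h.
Bearing = atan2(208.50, 80.88) = 68.80° clockwise from north.

068.8°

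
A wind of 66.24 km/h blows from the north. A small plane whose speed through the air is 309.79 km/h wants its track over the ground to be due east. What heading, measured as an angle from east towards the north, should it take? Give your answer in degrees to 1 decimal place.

12.3°

The wind pushes perpendicular to the desired track; the heading must have a component into the wind equal to 66.24 km/h: 309.79 sin θ = 66.24.
sin θ = 0.2138, so θ = 12.346°.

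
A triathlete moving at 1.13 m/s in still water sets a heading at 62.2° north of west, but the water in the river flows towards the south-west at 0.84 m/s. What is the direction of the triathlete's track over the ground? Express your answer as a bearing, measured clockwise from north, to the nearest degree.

Taking east as x and north as y: velocity relative to the water = (-0.527, 1.000) m/s; the water relative to ground = (-0.594, -0.594) m/s.
Velocity relative to ground = (-0.527, 1.000) + (-0.594, -0.594) = (-1.121, 0.406) m/s.
Bearing = atan2(-1.12, 0.41) = 289.89° clockwise from north.

290°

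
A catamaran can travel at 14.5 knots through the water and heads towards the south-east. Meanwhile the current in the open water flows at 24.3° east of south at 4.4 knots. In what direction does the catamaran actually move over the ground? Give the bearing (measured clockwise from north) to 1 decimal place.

139.8°

Taking east as x and north as y: velocity relative to the water = (10.253, -10.253) knots; the water relative to ground = (1.811, -4.010) knots.
Velocity relative to ground = (10.253, -10.253) + (1.811, -4.010) = (12.064, -14.263) knots.
Bearing = atan2(12.06, -14.26) = 139.78° clockwise from north.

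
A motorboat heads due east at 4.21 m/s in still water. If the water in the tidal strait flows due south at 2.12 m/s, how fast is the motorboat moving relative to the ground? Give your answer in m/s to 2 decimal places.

4.71 m/s

Taking east as x and north as y: velocity relative to the water = (4.210, 0.000) m/s; the water relative to ground = (0.000, -2.120) m/s.
Velocity relative to ground = (4.210, 0.000) + (0.000, -2.120) = (4.210, -2.120) m/s.
Speed = |(4.210, -2.120)| = 4.714 m/s.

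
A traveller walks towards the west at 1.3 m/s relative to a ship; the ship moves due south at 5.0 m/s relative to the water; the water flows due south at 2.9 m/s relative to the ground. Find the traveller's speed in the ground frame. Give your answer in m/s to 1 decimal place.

8.0 m/s

In east/north components (m/s): traveller relative to ship = (-1.300, 0.000); ship relative to water = (0.000, -5.000); water relative to ground = (0.000, -2.900).
Sum = (-1.300, -7.900) m/s.
Speed = |(-1.300, -7.900)| = 8.006 m/s.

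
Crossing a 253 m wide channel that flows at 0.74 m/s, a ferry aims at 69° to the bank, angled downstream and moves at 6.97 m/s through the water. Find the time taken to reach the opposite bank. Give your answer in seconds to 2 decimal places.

38.88 s

The component of the ferry's velocity perpendicular to the bank is 6.97 × sin 69° = 6.507 m/s.
The current is parallel to the bank, so it does not affect the crossing time.
Time = 253 / 6.507 = 38.881 s.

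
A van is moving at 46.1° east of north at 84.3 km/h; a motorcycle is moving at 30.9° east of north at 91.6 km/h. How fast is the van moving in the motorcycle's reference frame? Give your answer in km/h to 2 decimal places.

24.36 km/h

Taking east as x and north as y: van velocity = (60.742, 58.454) km/h; motorcycle velocity = (47.040, 78.599) km/h.
Velocity of van relative to motorcycle = (60.742, 58.454) − (47.040, 78.599) = (13.702, -20.145) km/h.
Magnitude = |(13.702, -20.145)| = 24.363 km/h.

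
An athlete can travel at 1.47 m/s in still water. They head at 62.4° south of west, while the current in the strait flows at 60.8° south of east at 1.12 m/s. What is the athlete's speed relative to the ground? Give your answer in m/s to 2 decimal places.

2.28 m/s

Taking east as x and north as y: velocity relative to the water = (-0.681, -1.303) m/s; the water relative to ground = (0.546, -0.978) m/s.
Velocity relative to ground = (-0.681, -1.303) + (0.546, -0.978) = (-0.135, -2.280) m/s.
Speed = |(-0.135, -2.280)| = 2.284 m/s.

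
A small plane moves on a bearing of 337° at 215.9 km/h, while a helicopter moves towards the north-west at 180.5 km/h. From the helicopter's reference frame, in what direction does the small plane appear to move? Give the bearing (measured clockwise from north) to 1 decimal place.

031.3°

Taking east as x and north as y: small plane velocity = (-84.359, 198.737) km/h; helicopter velocity = (-127.633, 127.633) km/h.
Velocity of small plane relative to helicopter = (-84.359, 198.737) − (-127.633, 127.633) = (43.274, 71.104) km/h.
Bearing = atan2(43.27, 71.10) = 31.32° clockwise from north.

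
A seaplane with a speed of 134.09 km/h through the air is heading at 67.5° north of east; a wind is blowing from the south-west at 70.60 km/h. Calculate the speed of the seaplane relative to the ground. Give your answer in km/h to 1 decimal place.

201.1 km/h

Taking east as x and north as y: velocity relative to the air = (51.314, 123.883) km/h; the air relative to ground = (49.922, 49.922) km/h.
Velocity relative to ground = (51.314, 123.883) + (49.922, 49.922) = (101.236, 173.805) km/h.
Speed = |(101.236, 173.805)| = 201.139 km/h.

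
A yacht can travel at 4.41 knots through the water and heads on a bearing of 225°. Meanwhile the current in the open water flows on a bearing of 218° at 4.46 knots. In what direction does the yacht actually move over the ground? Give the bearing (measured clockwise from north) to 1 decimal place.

221.5°

Taking east as x and north as y: velocity relative to the water = (-3.118, -3.118) knots; the water relative to ground = (-2.746, -3.515) knots.
Velocity relative to ground = (-3.118, -3.118) + (-2.746, -3.515) = (-5.864, -6.633) knots.
Bearing = atan2(-5.86, -6.63) = 221.48° clockwise from north.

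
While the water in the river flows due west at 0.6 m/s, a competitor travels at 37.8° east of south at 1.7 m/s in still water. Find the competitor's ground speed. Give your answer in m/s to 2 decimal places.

1.41 m/s

Taking east as x and north as y: velocity relative to the water = (1.042, -1.343) m/s; the water relative to ground = (-0.600, 0.000) m/s.
Velocity relative to ground = (1.042, -1.343) + (-0.600, 0.000) = (0.442, -1.343) m/s.
Speed = |(0.442, -1.343)| = 1.414 m/s.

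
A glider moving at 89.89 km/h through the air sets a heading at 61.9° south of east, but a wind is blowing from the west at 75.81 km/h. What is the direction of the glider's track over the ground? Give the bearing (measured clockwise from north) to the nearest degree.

124°

Taking east as x and north as y: velocity relative to the air = (42.339, -79.294) km/h; the air relative to ground = (75.810, 0.000) km/h.
Velocity relative to ground = (42.339, -79.294) + (75.810, 0.000) = (118.149, -79.294) km/h.
Bearing = atan2(118.15, -79.29) = 123.87° clockwise from north.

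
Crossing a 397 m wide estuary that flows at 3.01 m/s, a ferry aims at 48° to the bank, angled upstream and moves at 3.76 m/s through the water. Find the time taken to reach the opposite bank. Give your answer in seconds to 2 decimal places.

The component of the ferry's velocity perpendicular to the bank is 3.76 × sin 48° = 2.794 m/s.
Only the cross-stream component determines the crossing time; the current contributes nothing perpendicular to the bank.
Time = 397 / 2.794 = 142.079 s.

142.08 s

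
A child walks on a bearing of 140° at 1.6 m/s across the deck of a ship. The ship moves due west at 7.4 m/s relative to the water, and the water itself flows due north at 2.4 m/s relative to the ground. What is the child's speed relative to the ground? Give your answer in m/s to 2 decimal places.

In east/north components (m/s): child relative to ship = (1.028, -1.226); ship relative to water = (-7.400, 0.000); water relative to ground = (0.000, 2.400).
Sum = (-6.372, 1.174) m/s.
Speed = |(-6.372, 1.174)| = 6.479 m/s.

6.48 m/s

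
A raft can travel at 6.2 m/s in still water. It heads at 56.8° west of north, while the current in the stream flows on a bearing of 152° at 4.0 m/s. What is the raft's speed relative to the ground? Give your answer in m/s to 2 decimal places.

3.31 m/s

Taking east as x and north as y: velocity relative to the water = (-5.188, 3.395) m/s; the water relative to ground = (1.878, -3.532) m/s.
Velocity relative to ground = (-5.188, 3.395) + (1.878, -3.532) = (-3.310, -0.137) m/s.
Speed = |(-3.310, -0.137)| = 3.313 m/s.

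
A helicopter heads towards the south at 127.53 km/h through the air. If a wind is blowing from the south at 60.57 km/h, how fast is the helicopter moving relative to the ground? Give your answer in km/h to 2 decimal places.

66.96 km/h

Taking east as x and north as y: velocity relative to the air = (0.000, -127.530) km/h; the air relative to ground = (0.000, 60.570) km/h.
Velocity relative to ground = (0.000, -127.530) + (0.000, 60.570) = (0.000, -66.960) km/h.
Speed = |(0.000, -66.960)| = 66.960 km/h.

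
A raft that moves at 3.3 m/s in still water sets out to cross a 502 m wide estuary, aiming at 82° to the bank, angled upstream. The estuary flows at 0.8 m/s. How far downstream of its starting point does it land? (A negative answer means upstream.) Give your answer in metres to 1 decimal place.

Perpendicular speed = 3.268 m/s; crossing time = 502 / 3.268 = 153.616 s.
Net downstream speed = 0.341 m/s.
Drift = 0.341 × 153.616 = 52.341 m (downstream).

52.3 m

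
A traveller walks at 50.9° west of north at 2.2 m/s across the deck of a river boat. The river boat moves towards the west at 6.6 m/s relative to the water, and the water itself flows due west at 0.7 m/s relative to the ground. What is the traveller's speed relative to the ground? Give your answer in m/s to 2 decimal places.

9.11 m/s

In east/north components (m/s): traveller relative to river boat = (-1.707, 1.387); river boat relative to water = (-6.600, 0.000); water relative to ground = (-0.700, 0.000).
Sum = (-9.007, 1.387) m/s.
Speed = |(-9.007, 1.387)| = 9.114 m/s.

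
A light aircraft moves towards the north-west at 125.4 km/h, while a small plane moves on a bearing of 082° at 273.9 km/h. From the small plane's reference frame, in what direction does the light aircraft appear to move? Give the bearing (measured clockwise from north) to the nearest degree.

Taking east as x and north as y: light aircraft velocity = (-88.671, 88.671) km/h; small plane velocity = (271.234, 38.120) km/h.
Velocity of light aircraft relative to small plane = (-88.671, 88.671) − (271.234, 38.120) = (-359.906, 50.552) km/h.
Bearing = atan2(-359.91, 50.55) = 278.00° clockwise from north.

278°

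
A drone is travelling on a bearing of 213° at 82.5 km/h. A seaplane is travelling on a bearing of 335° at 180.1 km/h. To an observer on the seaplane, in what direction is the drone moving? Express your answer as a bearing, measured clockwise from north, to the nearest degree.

Taking east as x and north as y: drone velocity = (-44.933, -69.190) km/h; seaplane velocity = (-76.114, 163.226) km/h.
Velocity of drone relative to seaplane = (-44.933, -69.190) − (-76.114, 163.226) = (31.181, -232.416) km/h.
Bearing = atan2(31.18, -232.42) = 172.36° clockwise from north.

172°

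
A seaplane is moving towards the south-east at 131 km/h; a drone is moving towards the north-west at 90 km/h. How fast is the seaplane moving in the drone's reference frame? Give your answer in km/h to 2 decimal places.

221.00 km/h

Taking east as x and north as y: seaplane velocity = (92.631, -92.631) km/h; drone velocity = (-63.640, 63.640) km/h.
Velocity of seaplane relative to drone = (92.631, -92.631) − (-63.640, 63.640) = (156.271, -156.271) km/h.
Magnitude = |(156.271, -156.271)| = 221.000 km/h.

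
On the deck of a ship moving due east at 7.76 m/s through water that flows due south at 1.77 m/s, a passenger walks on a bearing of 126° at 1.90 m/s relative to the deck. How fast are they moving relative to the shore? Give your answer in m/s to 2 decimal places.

In east/north components (m/s): passenger relative to ship = (1.537, -1.117); ship relative to water = (7.760, 0.000); water relative to ground = (0.000, -1.770).
Sum = (9.297, -2.887) m/s.
Speed = |(9.297, -2.887)| = 9.735 m/s.

9.74 m/s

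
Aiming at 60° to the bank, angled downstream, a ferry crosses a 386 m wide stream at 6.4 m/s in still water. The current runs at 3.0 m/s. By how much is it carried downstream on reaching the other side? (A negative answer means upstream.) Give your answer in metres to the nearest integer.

Perpendicular speed = 5.543 m/s; crossing time = 386 / 5.543 = 69.643 s.
Net downstream speed = 6.200 m/s.
Drift = 6.200 × 69.643 = 431.786 m (downstream).

432 m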